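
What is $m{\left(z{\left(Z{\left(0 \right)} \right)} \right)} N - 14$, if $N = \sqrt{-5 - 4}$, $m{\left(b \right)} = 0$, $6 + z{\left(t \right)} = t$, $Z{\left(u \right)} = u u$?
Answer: $-14$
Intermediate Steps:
$Z{\left(u \right)} = u^{2}$
$z{\left(t \right)} = -6 + t$
$N = 3 i$ ($N = \sqrt{-9} = 3 i \approx 3.0 i$)
$m{\left(z{\left(Z{\left(0 \right)} \right)} \right)} N - 14 = 0 \cdot 3 i - 14 = 0 - 14 = -14$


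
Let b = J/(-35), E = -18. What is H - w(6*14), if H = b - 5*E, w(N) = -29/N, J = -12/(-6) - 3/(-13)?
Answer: 492937/5460 ≈ 90.281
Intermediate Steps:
J = 29/13 (J = -12*(-1/6) - 3*(-1/13) = 2 + 3/13 = 29/13 ≈ 2.2308)
b = -29/455 (b = (29/13)/(-35) = (29/13)*(-1/35) = -29/455 ≈ -0.063736)
H = 40921/455 (H = -29/455 - 5*(-18) = -29/455 + 90 = 40921/455 ≈ 89.936)
H - w(6*14) = 40921/455 - (-29)/(6*14) = 40921/455 - (-29)/84 = 40921/455 - 1*(-29/84) = 40921/455 + 29/84 = 492937/5460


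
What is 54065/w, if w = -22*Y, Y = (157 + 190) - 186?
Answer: -4915/322 ≈ -15.264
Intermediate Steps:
Y = 161 (Y = 347 - 186 = 161)
w = -3542 (w = -22*161 = -3542)
54065/w = 54065/(-3542) = 54065*(-1/3542) = -4915/322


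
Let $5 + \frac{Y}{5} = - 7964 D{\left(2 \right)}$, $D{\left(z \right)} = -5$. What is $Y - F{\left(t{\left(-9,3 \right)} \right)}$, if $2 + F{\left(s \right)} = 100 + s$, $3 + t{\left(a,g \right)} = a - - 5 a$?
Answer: $199034$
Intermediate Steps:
$t{\left(a,g \right)} = -3 + 6 a$ ($t{\left(a,g \right)} = -3 + \left(a - - 5 a\right) = -3 + \left(a + 5 a\right) = -3 + 6 a$)
$F{\left(s \right)} = 98 + s$ ($F{\left(s \right)} = -2 + \left(100 + s\right) = 98 + s$)
$Y = 199075$ ($Y = -25 + 5 \left(\left(-7964\right) \left(-5\right)\right) = -25 + 5 \cdot 39820 = -25 + 199100 = 199075$)
$Y - F{\left(t{\left(-9,3 \right)} \right)} = 199075 - \left(98 + \left(-3 + 6 \left(-9\right)\right)\right) = 199075 - \left(98 - 57\right) = 199075 - 41 = 199034$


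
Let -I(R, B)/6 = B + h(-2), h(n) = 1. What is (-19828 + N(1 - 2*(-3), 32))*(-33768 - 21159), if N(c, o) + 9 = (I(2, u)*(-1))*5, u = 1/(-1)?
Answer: 1089586899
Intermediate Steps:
u = -1
I(R, B) = -6 - 6*B (I(R, B) = -6*(B + 1) = -6*(1 + B) = -6 - 6*B)
N(c, o) = -9 (N(c, o) = -9 + ((-6 - 6*(-1))*(-1))*5 = -9 + ((-6 + 6)*(-1))*5 = -9 + (0*(-1))*5 = -9 + 0*5 = -9 + 0 = -9)
(-19828 + N(1 - 2*(-3), 32))*(-33768 - 21159) = (-19828 - 9)*(-33768 - 21159) = -19837*(-54927) = 1089586899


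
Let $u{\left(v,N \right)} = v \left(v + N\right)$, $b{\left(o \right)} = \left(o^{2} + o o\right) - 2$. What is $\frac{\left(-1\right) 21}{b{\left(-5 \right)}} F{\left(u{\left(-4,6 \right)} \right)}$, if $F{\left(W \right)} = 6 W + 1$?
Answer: $\frac{329}{16} \approx 20.563$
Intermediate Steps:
$b{\left(o \right)} = -2 + 2 o^{2}$ ($b{\left(o \right)} = \left(o^{2} + o^{2}\right) - 2 = 2 o^{2} - 2 = -2 + 2 o^{2}$)
$u{\left(v,N \right)} = v \left(N + v\right)$
$F{\left(W \right)} = 1 + 6 W$
$\frac{\left(-1\right) 21}{b{\left(-5 \right)}} F{\left(u{\left(-4,6 \right)} \right)} = \frac{\left(-1\right) 21}{-2 + 2 \left(-5\right)^{2}} \left(1 + 6 \left(- 4 \left(6 - 4\right)\right)\right) = - \frac{21}{-2 + 2 \cdot 25} \left(1 + 6 \left(\left(-4\right) 2\right)\right) = - \frac{21}{-2 + 50} \left(1 + 6 \left(-8\right)\right) = - \frac{21}{48} \left(1 - 48\right) = \left(-21\right) \frac{1}{48} \left(-47\right) = \left(- \frac{7}{16}\right) \left(-47\right) = \frac{329}{16}$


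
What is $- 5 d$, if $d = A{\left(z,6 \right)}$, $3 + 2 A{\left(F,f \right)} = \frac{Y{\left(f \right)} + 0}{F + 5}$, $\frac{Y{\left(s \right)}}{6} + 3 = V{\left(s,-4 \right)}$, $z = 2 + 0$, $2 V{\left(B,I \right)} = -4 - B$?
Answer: $\frac{345}{14} \approx 24.643$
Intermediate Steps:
$V{\left(B,I \right)} = -2 - \frac{B}{2}$ ($V{\left(B,I \right)} = \frac{-4 - B}{2} = -2 - \frac{B}{2}$)
$z = 2$
$Y{\left(s \right)} = -30 - 3 s$ ($Y{\left(s \right)} = -18 + 6 \left(-2 - \frac{s}{2}\right) = -18 - \left(12 + 3 s\right) = -30 - 3 s$)
$A{\left(F,f \right)} = - \frac{3}{2} + \frac{-30 - 3 f}{2 \left(5 + F\right)}$ ($A{\left(F,f \right)} = - \frac{3}{2} + \frac{\left(\left(-30 - 3 f\right) + 0\right) \frac{1}{F + 5}}{2} = - \frac{3}{2} + \frac{\left(-30 - 3 f\right) \frac{1}{5 + F}}{2} = - \frac{3}{2} + \frac{\frac{1}{5 + F} \left(-30 - 3 f\right)}{2} = - \frac{3}{2} + \frac{-30 - 3 f}{2 \left(5 + F\right)}$)
$d = - \frac{69}{14}$ ($d = \frac{3 \left(-15 - 2 - 6\right)}{2 \left(5 + 2\right)} = \frac{3 \left(-15 - 2 - 6\right)}{2 \cdot 7} = \frac{3}{2} \cdot \frac{1}{7} \left(-23\right) = - \frac{69}{14} \approx -4.9286$)
$- 5 d = \left(-5\right) \left(- \frac{69}{14}\right) = \frac{345}{14}$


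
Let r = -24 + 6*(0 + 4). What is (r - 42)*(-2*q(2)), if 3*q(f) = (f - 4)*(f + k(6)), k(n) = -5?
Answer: 168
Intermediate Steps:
q(f) = (-5 + f)*(-4 + f)/3 (q(f) = ((f - 4)*(f - 5))/3 = ((-4 + f)*(-5 + f))/3 = ((-5 + f)*(-4 + f))/3 = (-5 + f)*(-4 + f)/3)
r = 0 (r = -24 + 6*4 = -24 + 24 = 0)
(r - 42)*(-2*q(2)) = (0 - 42)*(-2*(20/3 - 3*2 + (⅓)*2²)) = -(-84)*(20/3 - 6 + (⅓)*4) = -(-84)*(20/3 - 6 + 4/3) = -(-84)*2 = -42*(-4) = 168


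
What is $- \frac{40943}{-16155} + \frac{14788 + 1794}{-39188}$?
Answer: $\frac{668296037}{316541070} \approx 2.1112$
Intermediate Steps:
$- \frac{40943}{-16155} + \frac{14788 + 1794}{-39188} = \left(-40943\right) \left(- \frac{1}{16155}\right) + 16582 \left(- \frac{1}{39188}\right) = \frac{40943}{16155} - \frac{8291}{19594} = \frac{668296037}{316541070}$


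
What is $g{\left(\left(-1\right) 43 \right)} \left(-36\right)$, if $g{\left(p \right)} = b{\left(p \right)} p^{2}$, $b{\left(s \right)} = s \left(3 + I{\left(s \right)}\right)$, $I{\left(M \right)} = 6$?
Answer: $25760268$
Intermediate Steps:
$b{\left(s \right)} = 9 s$ ($b{\left(s \right)} = s \left(3 + 6\right) = s 9 = 9 s$)
$g{\left(p \right)} = 9 p^{3}$ ($g{\left(p \right)} = 9 p p^{2} = 9 p^{3}$)
$g{\left(\left(-1\right) 43 \right)} \left(-36\right) = 9 \left(\left(-1\right) 43\right)^{3} \left(-36\right) = 9 \left(-43\right)^{3} \left(-36\right) = 9 \left(-79507\right) \left(-36\right) = \left(-715563\right) \left(-36\right) = 25760268$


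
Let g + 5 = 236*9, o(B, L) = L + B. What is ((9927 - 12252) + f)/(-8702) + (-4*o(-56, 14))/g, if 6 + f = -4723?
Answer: 8204681/9219769 ≈ 0.88990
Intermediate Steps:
o(B, L) = B + L
f = -4729 (f = -6 - 4723 = -4729)
g = 2119 (g = -5 + 236*9 = -5 + 2124 = 2119)
((9927 - 12252) + f)/(-8702) + (-4*o(-56, 14))/g = ((9927 - 12252) - 4729)/(-8702) - 4*(-56 + 14)/2119 = (-2325 - 4729)*(-1/8702) - 4*(-42)*(1/2119) = -7054*(-1/8702) + 168*(1/2119) = 3527/4351 + 168/2119 = 8204681/9219769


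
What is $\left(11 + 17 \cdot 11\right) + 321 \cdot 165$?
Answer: $53163$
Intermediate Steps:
$\left(11 + 17 \cdot 11\right) + 321 \cdot 165 = \left(11 + 187\right) + 52965 = 198 + 52965 = 53163$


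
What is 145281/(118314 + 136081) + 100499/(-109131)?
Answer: -15843038/45289365 ≈ -0.34982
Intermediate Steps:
145281/(118314 + 136081) + 100499/(-109131) = 145281/254395 + 100499*(-1/109131) = 145281*(1/254395) - 100499/109131 = 237/415 - 100499/109131 = -15843038/45289365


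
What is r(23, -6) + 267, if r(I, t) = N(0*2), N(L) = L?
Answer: 267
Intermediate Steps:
r(I, t) = 0 (r(I, t) = 0*2 = 0)
r(23, -6) + 267 = 0 + 267 = 267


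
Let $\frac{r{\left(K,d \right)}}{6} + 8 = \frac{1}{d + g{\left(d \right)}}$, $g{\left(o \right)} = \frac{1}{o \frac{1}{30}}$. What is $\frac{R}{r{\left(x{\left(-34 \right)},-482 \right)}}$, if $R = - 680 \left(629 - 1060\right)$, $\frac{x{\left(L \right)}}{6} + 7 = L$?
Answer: $- \frac{17024577580}{2788971} \approx -6104.3$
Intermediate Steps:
$g{\left(o \right)} = \frac{30}{o}$ ($g{\left(o \right)} = \frac{1}{o \frac{1}{30}} = \frac{1}{\frac{1}{30} o} = \frac{30}{o}$)
$x{\left(L \right)} = -42 + 6 L$
$r{\left(K,d \right)} = -48 + \frac{6}{d + \frac{30}{d}}$
$R = 293080$ ($R = \left(-680\right) \left(-431\right) = 293080$)
$\frac{R}{r{\left(x{\left(-34 \right)},-482 \right)}} = \frac{293080}{6 \frac{1}{30 + \left(-482\right)^{2}} \left(-240 - 482 - 8 \left(-482\right)^{2}\right)} = \frac{293080}{6 \frac{1}{30 + 232324} \left(-240 - 482 - 1858592\right)} = \frac{293080}{6 \cdot \frac{1}{232354} \left(-240 - 482 - 1858592\right)} = \frac{293080}{6 \cdot \frac{1}{232354} \left(-1859314\right)} = \frac{293080}{- \frac{5577942}{116177}} = 293080 \left(- \frac{116177}{5577942}\right) = - \frac{17024577580}{2788971}$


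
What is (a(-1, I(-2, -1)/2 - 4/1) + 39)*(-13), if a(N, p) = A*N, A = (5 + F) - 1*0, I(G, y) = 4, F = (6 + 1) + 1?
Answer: -338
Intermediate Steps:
F = 8 (F = 7 + 1 = 8)
A = 13 (A = (5 + 8) - 1*0 = 13 + 0 = 13)
a(N, p) = 13*N
(a(-1, I(-2, -1)/2 - 4/1) + 39)*(-13) = (13*(-1) + 39)*(-13) = (-13 + 39)*(-13) = 26*(-13) = -338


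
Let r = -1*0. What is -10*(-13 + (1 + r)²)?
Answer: 120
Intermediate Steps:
r = 0
-10*(-13 + (1 + r)²) = -10*(-13 + (1 + 0)²) = -10*(-13 + 1²) = -10*(-13 + 1) = -10*(-12) = 120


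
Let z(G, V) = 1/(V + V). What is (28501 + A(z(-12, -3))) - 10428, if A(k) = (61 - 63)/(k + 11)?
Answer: 1174733/65 ≈ 18073.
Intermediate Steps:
z(G, V) = 1/(2*V)
A(k) = -2/(11 + k)
(28501 + A(z(-12, -3))) - 10428 = (28501 - 2/(11 + (½)/(-3))) - 10428 = (28501 - 2/(11 + (½)*(-⅓))) - 10428 = (28501 - 2/(11 - ⅙)) - 10428 = (28501 - 2/65/6) - 10428 = (28501 - 2*6/65) - 10428 = (28501 - 12/65) - 10428 = 1852553/65 - 10428 = 1174733/65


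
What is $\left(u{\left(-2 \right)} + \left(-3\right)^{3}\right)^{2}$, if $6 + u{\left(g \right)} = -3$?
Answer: $1296$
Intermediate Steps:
$u{\left(g \right)} = -9$ ($u{\left(g \right)} = -6 - 3 = -9$)
$\left(u{\left(-2 \right)} + \left(-3\right)^{3}\right)^{2} = \left(-9 + \left(-3\right)^{3}\right)^{2} = \left(-9 - 27\right)^{2} = \left(-36\right)^{2} = 1296$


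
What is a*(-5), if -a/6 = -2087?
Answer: -62610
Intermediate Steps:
a = 12522 (a = -6*(-2087) = 12522)
a*(-5) = 12522*(-5) = -62610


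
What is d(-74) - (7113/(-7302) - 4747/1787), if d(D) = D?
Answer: -306076117/4349558 ≈ -70.370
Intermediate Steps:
d(-74) - (7113/(-7302) - 4747/1787) = -74 - (7113/(-7302) - 4747/1787) = -74 - (7113*(-1/7302) - 4747*1/1787) = -74 - (-2371/2434 - 4747/1787) = -74 - 1*(-15791175/4349558) = -74 + 15791175/4349558 = -306076117/4349558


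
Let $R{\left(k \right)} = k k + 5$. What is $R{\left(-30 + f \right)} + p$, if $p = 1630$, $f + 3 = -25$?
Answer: $4999$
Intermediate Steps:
$f = -28$ ($f = -3 - 25 = -28$)
$R{\left(k \right)} = 5 + k^{2}$ ($R{\left(k \right)} = k^{2} + 5 = 5 + k^{2}$)
$R{\left(-30 + f \right)} + p = \left(5 + \left(-30 - 28\right)^{2}\right) + 1630 = \left(5 + \left(-58\right)^{2}\right) + 1630 = \left(5 + 3364\right) + 1630 = 3369 + 1630 = 4999$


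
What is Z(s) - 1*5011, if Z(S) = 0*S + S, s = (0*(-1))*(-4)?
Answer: -5011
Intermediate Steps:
s = 0 (s = 0*(-4) = 0)
Z(S) = S (Z(S) = 0 + S = S)
Z(s) - 1*5011 = 0 - 1*5011 = 0 - 5011 = -5011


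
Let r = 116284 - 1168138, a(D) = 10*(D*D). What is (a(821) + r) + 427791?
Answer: 6116347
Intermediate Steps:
a(D) = 10*D²
r = -1051854
(a(821) + r) + 427791 = (10*821² - 1051854) + 427791 = (10*674041 - 1051854) + 427791 = (6740410 - 1051854) + 427791 = 5688556 + 427791 = 6116347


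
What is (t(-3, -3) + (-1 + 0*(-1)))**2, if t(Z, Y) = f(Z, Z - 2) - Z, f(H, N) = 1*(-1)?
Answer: 1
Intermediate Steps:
f(H, N) = -1
t(Z, Y) = -1 - Z
(t(-3, -3) + (-1 + 0*(-1)))**2 = ((-1 - 1*(-3)) + (-1 + 0*(-1)))**2 = ((-1 + 3) + (-1 + 0))**2 = (2 - 1)**2 = 1**2 = 1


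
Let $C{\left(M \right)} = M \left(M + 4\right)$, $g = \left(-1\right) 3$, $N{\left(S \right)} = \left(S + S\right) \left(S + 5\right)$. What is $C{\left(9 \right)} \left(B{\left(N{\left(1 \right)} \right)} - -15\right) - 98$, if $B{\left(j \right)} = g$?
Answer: $1306$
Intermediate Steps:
$N{\left(S \right)} = 2 S \left(5 + S\right)$
$g = -3$
$B{\left(j \right)} = -3$
$C{\left(M \right)} = M \left(4 + M\right)$
$C{\left(9 \right)} \left(B{\left(N{\left(1 \right)} \right)} - -15\right) - 98 = 9 \left(4 + 9\right) \left(-3 - -15\right) - 98 = 9 \cdot 13 \left(-3 + 15\right) - 98 = 117 \cdot 12 - 98 = 1404 - 98 = 1306$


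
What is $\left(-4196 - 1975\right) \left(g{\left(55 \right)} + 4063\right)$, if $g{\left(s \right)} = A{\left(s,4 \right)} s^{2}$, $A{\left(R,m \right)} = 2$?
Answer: $-62407323$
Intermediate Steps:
$g{\left(s \right)} = 2 s^{2}$
$\left(-4196 - 1975\right) \left(g{\left(55 \right)} + 4063\right) = \left(-4196 - 1975\right) \left(2 \cdot 55^{2} + 4063\right) = - 6171 \left(2 \cdot 3025 + 4063\right) = - 6171 \left(6050 + 4063\right) = \left(-6171\right) 10113 = -62407323$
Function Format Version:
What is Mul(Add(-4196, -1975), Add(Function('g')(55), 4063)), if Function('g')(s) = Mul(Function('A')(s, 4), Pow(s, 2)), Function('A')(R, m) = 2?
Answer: -62407323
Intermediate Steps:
Function('g')(s) = Mul(2, Pow(s, 2))
Mul(Add(-4196, -1975), Add(Function('g')(55), 4063)) = Mul(Add(-4196, -1975), Add(Mul(2, Pow(55, 2)), 4063)) = Mul(-6171, Add(Mul(2, 3025), 4063)) = Mul(-6171, Add(6050, 4063)) = Mul(-6171, 10113) = -62407323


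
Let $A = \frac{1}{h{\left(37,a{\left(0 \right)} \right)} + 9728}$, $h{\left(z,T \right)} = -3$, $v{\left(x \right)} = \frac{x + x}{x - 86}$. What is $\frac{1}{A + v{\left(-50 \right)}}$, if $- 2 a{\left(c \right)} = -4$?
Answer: $\frac{330650}{243159} \approx 1.3598$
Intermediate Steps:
$a{\left(c \right)} = 2$ ($a{\left(c \right)} = \left(- \frac{1}{2}\right) \left(-4\right) = 2$)
$v{\left(x \right)} = \frac{2 x}{-86 + x}$
$A = \frac{1}{9725}$ ($A = \frac{1}{-3 + 9728} = \frac{1}{9725} \approx 0.00010283$)
$\frac{1}{A + v{\left(-50 \right)}} = \frac{1}{\frac{1}{9725} + 2 \left(-50\right) \frac{1}{-86 - 50}} = \frac{1}{\frac{1}{9725} + 2 \left(-50\right) \frac{1}{-136}} = \frac{1}{\frac{1}{9725} + 2 \left(-50\right) \left(- \frac{1}{136}\right)} = \frac{1}{\frac{1}{9725} + \frac{25}{34}} = \frac{1}{\frac{243159}{330650}} = \frac{330650}{243159}$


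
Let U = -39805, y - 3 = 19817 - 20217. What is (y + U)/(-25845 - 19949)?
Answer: 20101/22897 ≈ 0.87789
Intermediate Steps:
y = -397 (y = 3 + (19817 - 20217) = 3 - 400 = -397)
(y + U)/(-25845 - 19949) = (-397 - 39805)/(-25845 - 19949) = -40202/(-45794) = -40202*(-1/45794) = 20101/22897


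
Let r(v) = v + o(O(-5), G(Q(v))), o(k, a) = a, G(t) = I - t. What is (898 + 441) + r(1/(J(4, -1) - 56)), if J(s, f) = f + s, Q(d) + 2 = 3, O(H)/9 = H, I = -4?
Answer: 70701/53 ≈ 1334.0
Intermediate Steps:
O(H) = 9*H
Q(d) = 1 (Q(d) = -2 + 3 = 1)
G(t) = -4 - t
r(v) = -5 + v (r(v) = v + (-4 - 1*1) = v + (-4 - 1) = v - 5 = -5 + v)
(898 + 441) + r(1/(J(4, -1) - 56)) = (898 + 441) + (-5 + 1/((-1 + 4) - 56)) = 1339 + (-5 + 1/(3 - 56)) = 1339 + (-5 + 1/(-53)) = 1339 + (-5 - 1/53) = 1339 - 266/53 = 70701/53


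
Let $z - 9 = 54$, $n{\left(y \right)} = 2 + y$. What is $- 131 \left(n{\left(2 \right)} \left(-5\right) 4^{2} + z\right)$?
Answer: $33667$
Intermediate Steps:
$z = 63$ ($z = 9 + 54 = 63$)
$- 131 \left(n{\left(2 \right)} \left(-5\right) 4^{2} + z\right) = - 131 \left(\left(2 + 2\right) \left(-5\right) 4^{2} + 63\right) = - 131 \left(4 \left(-5\right) 16 + 63\right) = - 131 \left(\left(-20\right) 16 + 63\right) = - 131 \left(-320 + 63\right) = \left(-131\right) \left(-257\right) = 33667$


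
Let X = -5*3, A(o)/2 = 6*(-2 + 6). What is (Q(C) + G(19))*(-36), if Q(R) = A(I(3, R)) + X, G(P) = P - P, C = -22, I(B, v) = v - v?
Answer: -1188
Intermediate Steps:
I(B, v) = 0
A(o) = 48 (A(o) = 2*(6*(-2 + 6)) = 2*(6*4) = 2*24 = 48)
X = -15
G(P) = 0
Q(R) = 33 (Q(R) = 48 - 15 = 33)
(Q(C) + G(19))*(-36) = (33 + 0)*(-36) = 33*(-36) = -1188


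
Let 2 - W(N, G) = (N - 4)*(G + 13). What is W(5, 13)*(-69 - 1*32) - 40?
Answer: 2384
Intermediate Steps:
W(N, G) = 2 - (-4 + N)*(13 + G) (W(N, G) = 2 - (N - 4)*(G + 13) = 2 - (-4 + N)*(13 + G))
W(5, 13)*(-69 - 1*32) - 40 = (54 - 13*5 + 4*13 - 1*13*5)*(-69 - 1*32) - 40 = (54 - 65 + 52 - 65)*(-69 - 32) - 40 = -24*(-101) - 40 = 2424 - 40 = 2384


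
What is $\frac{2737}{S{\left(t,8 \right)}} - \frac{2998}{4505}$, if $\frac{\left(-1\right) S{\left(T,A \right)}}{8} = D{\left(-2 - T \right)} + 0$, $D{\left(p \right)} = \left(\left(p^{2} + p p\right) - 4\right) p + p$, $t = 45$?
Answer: $- \frac{992893947}{1495696040} \approx -0.66383$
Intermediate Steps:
$D{\left(p \right)} = p + p \left(-4 + 2 p^{2}\right)$ ($D{\left(p \right)} = \left(\left(p^{2} + p^{2}\right) - 4\right) p + p = \left(2 p^{2} - 4\right) p + p = \left(-4 + 2 p^{2}\right) p + p = p \left(-4 + 2 p^{2}\right) + p = p + p \left(-4 + 2 p^{2}\right)$)
$S{\left(T,A \right)} = - 8 \left(-3 + 2 \left(-2 - T\right)^{2}\right) \left(-2 - T\right)$ ($S{\left(T,A \right)} = - 8 \left(\left(-2 - T\right) \left(-3 + 2 \left(-2 - T\right)^{2}\right) + 0\right) = - 8 \left(\left(-3 + 2 \left(-2 - T\right)^{2}\right) \left(-2 - T\right) + 0\right) = - 8 \left(-3 + 2 \left(-2 - T\right)^{2}\right) \left(-2 - T\right)$)
$\frac{2737}{S{\left(t,8 \right)}} - \frac{2998}{4505} = \frac{2737}{8 \left(-3 + 2 \left(2 + 45\right)^{2}\right) \left(2 + 45\right)} - \frac{2998}{4505} = \frac{2737}{8 \left(-3 + 2 \cdot 47^{2}\right) 47} - \frac{2998}{4505} = \frac{2737}{8 \left(-3 + 2 \cdot 2209\right) 47} - \frac{2998}{4505} = \frac{2737}{8 \left(-3 + 4418\right) 47} - \frac{2998}{4505} = \frac{2737}{8 \cdot 4415 \cdot 47} - \frac{2998}{4505} = \frac{2737}{1660040} - \frac{2998}{4505} = - \frac{992893947}{1495696040}$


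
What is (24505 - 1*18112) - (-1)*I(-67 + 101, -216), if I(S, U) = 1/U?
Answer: 1380887/216 ≈ 6393.0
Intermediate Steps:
(24505 - 1*18112) - (-1)*I(-67 + 101, -216) = (24505 - 1*18112) - (-1)/(-216) = (24505 - 18112) - (-1)*(-1)/216 = 6393 - 1*1/216 = 6393 - 1/216 = 1380887/216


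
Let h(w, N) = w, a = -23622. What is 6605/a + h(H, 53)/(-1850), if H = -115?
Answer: -475136/2185035 ≈ -0.21745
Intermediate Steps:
6605/a + h(H, 53)/(-1850) = 6605/(-23622) - 115/(-1850) = 6605*(-1/23622) - 115*(-1/1850) = -6605/23622 + 23/370 = -475136/2185035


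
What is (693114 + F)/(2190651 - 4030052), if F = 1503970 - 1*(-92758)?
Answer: -2289842/1839401 ≈ -1.2449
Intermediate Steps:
F = 1596728 (F = 1503970 + 92758 = 1596728)
(693114 + F)/(2190651 - 4030052) = (693114 + 1596728)/(2190651 - 4030052) = 2289842/(-1839401) = 2289842*(-1/1839401) = -2289842/1839401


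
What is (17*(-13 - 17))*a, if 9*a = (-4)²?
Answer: -2720/3 ≈ -906.67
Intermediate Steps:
a = 16/9 (a = (⅑)*(-4)² = (⅑)*16 = 16/9 ≈ 1.7778)
(17*(-13 - 17))*a = (17*(-13 - 17))*(16/9) = (17*(-30))*(16/9) = -510*16/9 = -2720/3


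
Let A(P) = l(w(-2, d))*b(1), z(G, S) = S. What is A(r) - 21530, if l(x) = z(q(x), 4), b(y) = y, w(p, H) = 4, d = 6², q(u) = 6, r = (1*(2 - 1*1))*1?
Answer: -21526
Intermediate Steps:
r = 1 (r = (1*(2 - 1))*1 = (1*1)*1 = 1*1 = 1)
d = 36
l(x) = 4
A(P) = 4 (A(P) = 4*1 = 4)
A(r) - 21530 = 4 - 21530 = -21526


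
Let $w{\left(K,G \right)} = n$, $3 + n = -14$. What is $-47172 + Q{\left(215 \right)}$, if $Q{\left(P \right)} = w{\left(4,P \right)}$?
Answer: $-47189$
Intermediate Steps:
$n = -17$ ($n = -3 - 14 = -17$)
$w{\left(K,G \right)} = -17$
$Q{\left(P \right)} = -17$
$-47172 + Q{\left(215 \right)} = -47172 - 17 = -47189$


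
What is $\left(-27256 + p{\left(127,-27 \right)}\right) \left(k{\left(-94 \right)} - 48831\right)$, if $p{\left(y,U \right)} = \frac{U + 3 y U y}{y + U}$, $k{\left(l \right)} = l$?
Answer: $1972693183$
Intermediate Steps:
$p{\left(y,U \right)} = \frac{U + 3 U y^{2}}{U + y}$ ($p{\left(y,U \right)} = \frac{U + 3 U y y}{U + y} = \frac{U + 3 U y^{2}}{U + y}$)
$\left(-27256 + p{\left(127,-27 \right)}\right) \left(k{\left(-94 \right)} - 48831\right) = \left(-27256 - \frac{27 \left(1 + 3 \cdot 127^{2}\right)}{-27 + 127}\right) \left(-94 - 48831\right) = \left(-27256 - \frac{27 \left(1 + 3 \cdot 16129\right)}{100}\right) \left(-48925\right) = \left(-27256 - \frac{27 \left(1 + 48387\right)}{100}\right) \left(-48925\right) = \left(-27256 - \frac{27}{100} \cdot 48388\right) \left(-48925\right) = \left(-27256 - \frac{326619}{25}\right) \left(-48925\right) = \left(- \frac{1008019}{25}\right) \left(-48925\right) = 1972693183$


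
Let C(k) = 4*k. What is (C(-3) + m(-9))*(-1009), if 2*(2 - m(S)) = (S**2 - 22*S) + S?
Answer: 146305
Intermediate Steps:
m(S) = 2 - S**2/2 + 21*S/2 (m(S) = 2 - ((S**2 - 22*S) + S)/2 = 2 - (S**2 - 21*S)/2 = 2 + (-S**2/2 + 21*S/2) = 2 - S**2/2 + 21*S/2)
(C(-3) + m(-9))*(-1009) = (4*(-3) + (2 - 1/2*(-9)**2 + (21/2)*(-9)))*(-1009) = (-12 + (2 - 1/2*81 - 189/2))*(-1009) = (-12 + (2 - 81/2 - 189/2))*(-1009) = (-12 - 133)*(-1009) = -145*(-1009) = 146305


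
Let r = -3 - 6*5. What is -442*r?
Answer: 14586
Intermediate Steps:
r = -33 (r = -3 - 1*30 = -3 - 30 = -33)
-442*r = -442*(-33) = 14586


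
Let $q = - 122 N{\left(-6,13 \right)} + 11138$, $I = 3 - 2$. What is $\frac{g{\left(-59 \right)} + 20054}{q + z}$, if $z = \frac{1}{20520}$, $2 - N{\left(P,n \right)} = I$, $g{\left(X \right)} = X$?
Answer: $\frac{410297400}{226048321} \approx 1.8151$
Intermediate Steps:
$I = 1$ ($I = 3 - 2 = 1$)
$N{\left(P,n \right)} = 1$ ($N{\left(P,n \right)} = 2 - 1 = 1$)
$z = \frac{1}{20520} \approx 4.8733 \cdot 10^{-5}$
$q = 11016$ ($q = \left(-122\right) 1 + 11138 = -122 + 11138 = 11016$)
$\frac{g{\left(-59 \right)} + 20054}{q + z} = \frac{-59 + 20054}{11016 + \frac{1}{20520}} = \frac{19995}{\frac{226048321}{20520}} = 19995 \cdot \frac{20520}{226048321} = \frac{410297400}{226048321}$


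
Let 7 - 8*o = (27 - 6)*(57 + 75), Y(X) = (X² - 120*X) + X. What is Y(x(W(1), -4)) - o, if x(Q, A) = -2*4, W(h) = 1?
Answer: 10893/8 ≈ 1361.6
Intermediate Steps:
x(Q, A) = -8
Y(X) = X² - 119*X
o = -2765/8 (o = 7/8 - (27 - 6)*(57 + 75)/8 = 7/8 - 21*132/8 = 7/8 - ⅛*2772 = 7/8 - 693/2 = -2765/8 ≈ -345.63)
Y(x(W(1), -4)) - o = -8*(-119 - 8) - 1*(-2765/8) = -8*(-127) + 2765/8 = 1016 + 2765/8 = 10893/8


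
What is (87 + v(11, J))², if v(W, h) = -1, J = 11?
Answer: 7396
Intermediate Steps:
(87 + v(11, J))² = (87 - 1)² = 86² = 7396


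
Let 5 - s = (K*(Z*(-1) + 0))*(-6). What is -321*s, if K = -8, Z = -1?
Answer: 13803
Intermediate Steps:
s = -43 (s = 5 - (-8*(-1*(-1) + 0))*(-6) = 5 - (-8*(1 + 0))*(-6) = 5 - (-8*1)*(-6) = 5 - (-8)*(-6) = 5 - 1*48 = 5 - 48 = -43)
-321*s = -321*(-43) = 13803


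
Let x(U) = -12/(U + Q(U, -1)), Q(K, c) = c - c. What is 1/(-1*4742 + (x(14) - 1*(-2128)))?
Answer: -7/18304 ≈ -0.00038243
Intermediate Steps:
Q(K, c) = 0
x(U) = -12/U (x(U) = -12/(U + 0) = -12/U)
1/(-1*4742 + (x(14) - 1*(-2128))) = 1/(-1*4742 + (-12/14 - 1*(-2128))) = 1/(-4742 + (-12*1/14 + 2128)) = 1/(-4742 + (-6/7 + 2128)) = 1/(-4742 + 14890/7) = 1/(-18304/7) = -7/18304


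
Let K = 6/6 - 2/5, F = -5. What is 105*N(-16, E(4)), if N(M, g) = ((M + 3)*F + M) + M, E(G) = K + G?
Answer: 3465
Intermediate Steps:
K = ⅗ (K = 6*(⅙) - 2*⅕ = 1 - ⅖ = ⅗ ≈ 0.60000)
E(G) = ⅗ + G
N(M, g) = -15 - 3*M (N(M, g) = ((M + 3)*(-5) + M) + M = ((3 + M)*(-5) + M) + M = ((-15 - 5*M) + M) + M = (-15 - 4*M) + M = -15 - 3*M)
105*N(-16, E(4)) = 105*(-15 - 3*(-16)) = 105*(-15 + 48) = 105*33 = 3465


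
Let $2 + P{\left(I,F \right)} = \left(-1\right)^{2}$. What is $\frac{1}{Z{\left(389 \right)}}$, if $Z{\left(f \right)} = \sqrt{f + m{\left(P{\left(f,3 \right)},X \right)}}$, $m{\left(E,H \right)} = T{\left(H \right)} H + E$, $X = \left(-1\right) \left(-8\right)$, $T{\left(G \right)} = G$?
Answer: $\frac{\sqrt{113}}{226} \approx 0.047036$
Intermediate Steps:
$P{\left(I,F \right)} = -1$ ($P{\left(I,F \right)} = -2 + \left(-1\right)^{2} = -2 + 1 = -1$)
$X = 8$
$m{\left(E,H \right)} = E + H^{2}$ ($m{\left(E,H \right)} = H H + E = H^{2} + E = E + H^{2}$)
$Z{\left(f \right)} = \sqrt{63 + f}$ ($Z{\left(f \right)} = \sqrt{f - \left(1 - 8^{2}\right)} = \sqrt{f + \left(-1 + 64\right)} = \sqrt{f + 63} = \sqrt{63 + f}$)
$\frac{1}{Z{\left(389 \right)}} = \frac{1}{\sqrt{63 + 389}} = \frac{1}{\sqrt{452}} = \frac{1}{2 \sqrt{113}} = \frac{\sqrt{113}}{226}$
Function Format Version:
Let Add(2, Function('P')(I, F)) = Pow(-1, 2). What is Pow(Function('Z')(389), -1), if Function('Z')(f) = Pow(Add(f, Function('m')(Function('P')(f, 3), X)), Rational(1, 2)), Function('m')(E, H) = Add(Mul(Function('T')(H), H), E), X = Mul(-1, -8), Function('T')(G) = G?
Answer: Mul(Rational(1, 226), Pow(113, Rational(1, 2))) ≈ 0.047036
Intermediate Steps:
Function('P')(I, F) = -1 (Function('P')(I, F) = Add(-2, Pow(-1, 2)) = Add(-2, 1) = -1)
X = 8
Function('m')(E, H) = Add(E, Pow(H, 2)) (Function('m')(E, H) = Add(Mul(H, H), E) = Add(Pow(H, 2), E) = Add(E, Pow(H, 2)))
Function('Z')(f) = Pow(Add(63, f), Rational(1, 2)) (Function('Z')(f) = Pow(Add(f, Add(-1, Pow(8, 2))), Rational(1, 2)) = Pow(Add(f, Add(-1, 64)), Rational(1, 2)) = Pow(Add(f, 63), Rational(1, 2)) = Pow(Add(63, f), Rational(1, 2)))
Pow(Function('Z')(389), -1) = Pow(Pow(Add(63, 389), Rational(1, 2)), -1) = Pow(Pow(452, Rational(1, 2)), -1) = Pow(Mul(2, Pow(113, Rational(1, 2))), -1) = Mul(Rational(1, 226), Pow(113, Rational(1, 2)))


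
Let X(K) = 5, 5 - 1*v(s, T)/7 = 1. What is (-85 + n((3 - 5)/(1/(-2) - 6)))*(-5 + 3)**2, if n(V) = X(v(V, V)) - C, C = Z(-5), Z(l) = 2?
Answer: -328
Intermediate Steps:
v(s, T) = 28 (v(s, T) = 35 - 7*1 = 35 - 7 = 28)
C = 2
n(V) = 3 (n(V) = 5 - 1*2 = 5 - 2 = 3)
(-85 + n((3 - 5)/(1/(-2) - 6)))*(-5 + 3)**2 = (-85 + 3)*(-5 + 3)**2 = -82*(-2)**2 = -82*4 = -328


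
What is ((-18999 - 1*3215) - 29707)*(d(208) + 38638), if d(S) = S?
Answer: -2016923166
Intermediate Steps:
((-18999 - 1*3215) - 29707)*(d(208) + 38638) = ((-18999 - 1*3215) - 29707)*(208 + 38638) = ((-18999 - 3215) - 29707)*38846 = (-22214 - 29707)*38846 = -51921*38846 = -2016923166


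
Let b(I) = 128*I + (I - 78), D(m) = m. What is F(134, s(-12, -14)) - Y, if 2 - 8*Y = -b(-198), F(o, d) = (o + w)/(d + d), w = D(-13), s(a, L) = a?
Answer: 76733/24 ≈ 3197.2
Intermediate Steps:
w = -13
b(I) = -78 + 129*I (b(I) = 128*I + (-78 + I) = -78 + 129*I)
F(o, d) = (-13 + o)/(2*d) (F(o, d) = (o - 13)/(d + d) = (-13 + o)/((2*d)) = (-13 + o)*(1/(2*d)) = (-13 + o)/(2*d))
Y = -12809/4 (Y = 1/4 - (-1)*(-78 + 129*(-198))/8 = 1/4 - (-1)*(-78 - 25542)/8 = 1/4 - (-1)*(-25620)/8 = 1/4 - 1/8*25620 = 1/4 - 6405/2 = -12809/4 ≈ -3202.3)
F(134, s(-12, -14)) - Y = (1/2)*(-13 + 134)/(-12) - 1*(-12809/4) = (1/2)*(-1/12)*121 + 12809/4 = -121/24 + 12809/4 = 76733/24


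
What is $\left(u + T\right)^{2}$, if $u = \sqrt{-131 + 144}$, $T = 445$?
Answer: $\left(445 + \sqrt{13}\right)^{2} \approx 2.0125 \cdot 10^{5}$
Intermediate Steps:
$u = \sqrt{13} \approx 3.6056$
$\left(u + T\right)^{2} = \left(\sqrt{13} + 445\right)^{2} = \left(445 + \sqrt{13}\right)^{2}$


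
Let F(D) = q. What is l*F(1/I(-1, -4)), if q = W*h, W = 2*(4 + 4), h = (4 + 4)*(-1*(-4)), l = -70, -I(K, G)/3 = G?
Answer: -35840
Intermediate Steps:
I(K, G) = -3*G
h = 32 (h = 8*4 = 32)
W = 16 (W = 2*8 = 16)
q = 512 (q = 16*32 = 512)
F(D) = 512
l*F(1/I(-1, -4)) = -70*512 = -35840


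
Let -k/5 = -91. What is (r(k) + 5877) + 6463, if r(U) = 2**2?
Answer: 12344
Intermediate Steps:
k = 455 (k = -5*(-91) = 455)
r(U) = 4
(r(k) + 5877) + 6463 = (4 + 5877) + 6463 = 5881 + 6463 = 12344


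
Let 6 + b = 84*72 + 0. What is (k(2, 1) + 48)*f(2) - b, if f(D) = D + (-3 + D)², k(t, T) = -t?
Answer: -5904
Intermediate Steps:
b = 6042 (b = -6 + (84*72 + 0) = -6 + (6048 + 0) = -6 + 6048 = 6042)
(k(2, 1) + 48)*f(2) - b = (-1*2 + 48)*(2 + (-3 + 2)²) - 1*6042 = (-2 + 48)*(2 + (-1)²) - 6042 = 46*(2 + 1) - 6042 = 46*3 - 6042 = 138 - 6042 = -5904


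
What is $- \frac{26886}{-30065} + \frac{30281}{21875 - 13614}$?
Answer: $\frac{1132503511}{248366965} \approx 4.5598$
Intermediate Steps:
$- \frac{26886}{-30065} + \frac{30281}{21875 - 13614} = \left(-26886\right) \left(- \frac{1}{30065}\right) + \frac{30281}{21875 - 13614} = \frac{26886}{30065} + \frac{30281}{8261} = \frac{1132503511}{248366965}$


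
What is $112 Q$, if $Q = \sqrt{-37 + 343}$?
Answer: $336 \sqrt{34} \approx 1959.2$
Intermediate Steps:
$Q = 3 \sqrt{34}$ ($Q = \sqrt{306} = 3 \sqrt{34} \approx 17.493$)
$112 Q = 112 \cdot 3 \sqrt{34} = 336 \sqrt{34}$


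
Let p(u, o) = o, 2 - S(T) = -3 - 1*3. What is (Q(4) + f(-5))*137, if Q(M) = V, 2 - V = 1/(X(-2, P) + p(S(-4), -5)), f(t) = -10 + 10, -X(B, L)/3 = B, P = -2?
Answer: 137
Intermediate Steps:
S(T) = 8 (S(T) = 2 - (-3 - 1*3) = 2 - (-3 - 3) = 2 - 1*(-6) = 2 + 6 = 8)
X(B, L) = -3*B
f(t) = 0
V = 1 (V = 2 - 1/(-3*(-2) - 5) = 2 - 1/(6 - 5) = 2 - 1/1 = 2 - 1*1 = 2 - 1 = 1)
Q(M) = 1
(Q(4) + f(-5))*137 = (1 + 0)*137 = 1*137 = 137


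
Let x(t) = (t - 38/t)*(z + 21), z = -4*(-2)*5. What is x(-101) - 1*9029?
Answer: -1531872/101 ≈ -15167.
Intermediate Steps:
z = 40 (z = 8*5 = 40)
x(t) = -2318/t + 61*t (x(t) = (t - 38/t)*(40 + 21) = (t - 38/t)*61 = -2318/t + 61*t)
x(-101) - 1*9029 = (-2318/(-101) + 61*(-101)) - 1*9029 = (-2318*(-1/101) - 6161) - 9029 = (2318/101 - 6161) - 9029 = -619943/101 - 9029 = -1531872/101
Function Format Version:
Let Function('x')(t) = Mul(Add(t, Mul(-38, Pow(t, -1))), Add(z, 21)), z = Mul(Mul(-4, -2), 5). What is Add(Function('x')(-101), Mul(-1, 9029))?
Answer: Rational(-1531872, 101) ≈ -15167.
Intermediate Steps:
z = 40 (z = Mul(8, 5) = 40)
Function('x')(t) = Add(Mul(-2318, Pow(t, -1)), Mul(61, t)) (Function('x')(t) = Mul(Add(t, Mul(-38, Pow(t, -1))), Add(40, 21)) = Mul(Add(t, Mul(-38, Pow(t, -1))), 61) = Add(Mul(-2318, Pow(t, -1)), Mul(61, t)))
Add(Function('x')(-101), Mul(-1, 9029)) = Add(Add(Mul(-2318, Pow(-101, -1)), Mul(61, -101)), Mul(-1, 9029)) = Add(Add(Mul(-2318, Rational(-1, 101)), -6161), -9029) = Add(Add(Rational(2318, 101), -6161), -9029) = Add(Rational(-619943, 101), -9029) = Rational(-1531872, 101)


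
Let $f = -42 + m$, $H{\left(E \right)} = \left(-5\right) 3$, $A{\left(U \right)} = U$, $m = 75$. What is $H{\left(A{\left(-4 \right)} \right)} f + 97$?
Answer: $-398$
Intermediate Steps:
$H{\left(E \right)} = -15$
$f = 33$ ($f = -42 + 75 = 33$)
$H{\left(A{\left(-4 \right)} \right)} f + 97 = \left(-15\right) 33 + 97 = -495 + 97 = -398$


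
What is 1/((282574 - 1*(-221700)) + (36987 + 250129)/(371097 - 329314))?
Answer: 41783/21070367658 ≈ 1.9830e-6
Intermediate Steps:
1/((282574 - 1*(-221700)) + (36987 + 250129)/(371097 - 329314)) = 1/((282574 + 221700) + 287116/41783) = 1/(504274 + 287116*(1/41783)) = 1/(504274 + 287116/41783) = 1/(21070367658/41783) = 41783/21070367658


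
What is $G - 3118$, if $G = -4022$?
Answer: $-7140$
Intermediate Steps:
$G - 3118 = -4022 - 3118 = -7140$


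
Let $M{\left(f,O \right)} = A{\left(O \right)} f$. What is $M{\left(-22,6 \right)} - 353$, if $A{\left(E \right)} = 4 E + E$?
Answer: $-1013$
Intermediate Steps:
$A{\left(E \right)} = 5 E$
$M{\left(f,O \right)} = 5 O f$
$M{\left(-22,6 \right)} - 353 = 5 \cdot 6 \left(-22\right) - 353 = -660 - 353 = -1013$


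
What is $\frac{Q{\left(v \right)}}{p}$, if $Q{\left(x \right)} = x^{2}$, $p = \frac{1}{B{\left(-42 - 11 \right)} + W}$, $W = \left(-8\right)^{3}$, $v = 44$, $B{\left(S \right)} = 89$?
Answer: $-818928$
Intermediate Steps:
$W = -512$
$p = - \frac{1}{423}$ ($p = \frac{1}{89 - 512} = \frac{1}{-423} = - \frac{1}{423} \approx -0.0023641$)
$\frac{Q{\left(v \right)}}{p} = \frac{44^{2}}{- \frac{1}{423}} = 1936 \left(-423\right) = -818928$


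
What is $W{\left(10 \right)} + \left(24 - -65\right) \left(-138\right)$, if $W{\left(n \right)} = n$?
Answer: $-12272$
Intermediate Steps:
$W{\left(10 \right)} + \left(24 - -65\right) \left(-138\right) = 10 + \left(24 - -65\right) \left(-138\right) = 10 + \left(24 + 65\right) \left(-138\right) = 10 + 89 \left(-138\right) = 10 - 12282 = -12272$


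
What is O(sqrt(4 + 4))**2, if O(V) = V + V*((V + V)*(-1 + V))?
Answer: 2568 - 1088*sqrt(2) ≈ 1029.3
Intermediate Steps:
O(V) = V + 2*V**2*(-1 + V) (O(V) = V + V*((2*V)*(-1 + V)) = V + V*(2*V*(-1 + V)) = V + 2*V**2*(-1 + V))
O(sqrt(4 + 4))**2 = (sqrt(4 + 4)*(1 - 2*sqrt(4 + 4) + 2*(sqrt(4 + 4))**2))**2 = (sqrt(8)*(1 - 4*sqrt(2) + 2*(sqrt(8))**2))**2 = ((2*sqrt(2))*(1 - 4*sqrt(2) + 2*(2*sqrt(2))**2))**2 = ((2*sqrt(2))*(1 - 4*sqrt(2) + 2*8))**2 = ((2*sqrt(2))*(1 - 4*sqrt(2) + 16))**2 = ((2*sqrt(2))*(17 - 4*sqrt(2)))**2 = (2*sqrt(2)*(17 - 4*sqrt(2)))**2 = 8*(17 - 4*sqrt(2))**2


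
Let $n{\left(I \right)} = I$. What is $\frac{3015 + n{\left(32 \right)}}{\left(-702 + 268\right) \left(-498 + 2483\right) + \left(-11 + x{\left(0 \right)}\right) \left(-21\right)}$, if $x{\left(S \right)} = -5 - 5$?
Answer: $- \frac{3047}{861049} \approx -0.0035387$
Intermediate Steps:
$x{\left(S \right)} = -10$
$\frac{3015 + n{\left(32 \right)}}{\left(-702 + 268\right) \left(-498 + 2483\right) + \left(-11 + x{\left(0 \right)}\right) \left(-21\right)} = \frac{3015 + 32}{\left(-702 + 268\right) \left(-498 + 2483\right) + \left(-11 - 10\right) \left(-21\right)} = \frac{3047}{\left(-434\right) 1985 - -441} = \frac{3047}{-861490 + 441} = \frac{3047}{-861049} = 3047 \left(- \frac{1}{861049}\right) = - \frac{3047}{861049}$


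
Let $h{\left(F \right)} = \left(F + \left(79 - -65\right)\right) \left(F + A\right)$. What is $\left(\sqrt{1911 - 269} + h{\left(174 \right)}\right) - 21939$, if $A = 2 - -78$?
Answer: $58833 + \sqrt{1642} \approx 58874.0$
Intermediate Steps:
$A = 80$ ($A = 2 + 78 = 80$)
$h{\left(F \right)} = \left(80 + F\right) \left(144 + F\right)$ ($h{\left(F \right)} = \left(F + \left(79 - -65\right)\right) \left(F + 80\right) = \left(F + \left(79 + 65\right)\right) \left(80 + F\right) = \left(F + 144\right) \left(80 + F\right) = \left(144 + F\right) \left(80 + F\right) = \left(80 + F\right) \left(144 + F\right)$)
$\left(\sqrt{1911 - 269} + h{\left(174 \right)}\right) - 21939 = \left(\sqrt{1911 - 269} + \left(11520 + 174^{2} + 224 \cdot 174\right)\right) - 21939 = \left(\sqrt{1911 - 269} + \left(11520 + 30276 + 38976\right)\right) - 21939 = \left(\sqrt{1642} + 80772\right) - 21939 = \left(80772 + \sqrt{1642}\right) - 21939 = 58833 + \sqrt{1642}$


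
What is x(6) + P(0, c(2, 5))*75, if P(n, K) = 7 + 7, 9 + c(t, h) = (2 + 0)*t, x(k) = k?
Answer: 1056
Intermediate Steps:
c(t, h) = -9 + 2*t (c(t, h) = -9 + (2 + 0)*t = -9 + 2*t)
P(n, K) = 14
x(6) + P(0, c(2, 5))*75 = 6 + 14*75 = 6 + 1050 = 1056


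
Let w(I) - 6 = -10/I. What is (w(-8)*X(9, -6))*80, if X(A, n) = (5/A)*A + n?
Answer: -580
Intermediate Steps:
w(I) = 6 - 10/I
X(A, n) = 5 + n
(w(-8)*X(9, -6))*80 = ((6 - 10/(-8))*(5 - 6))*80 = ((6 - 10*(-⅛))*(-1))*80 = ((6 + 5/4)*(-1))*80 = ((29/4)*(-1))*80 = -29/4*80 = -580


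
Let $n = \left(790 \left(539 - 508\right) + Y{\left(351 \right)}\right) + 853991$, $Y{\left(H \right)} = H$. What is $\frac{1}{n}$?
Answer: $\frac{1}{878832} \approx 1.1379 \cdot 10^{-6}$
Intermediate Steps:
$n = 878832$ ($n = \left(790 \left(539 - 508\right) + 351\right) + 853991 = \left(790 \cdot 31 + 351\right) + 853991 = \left(24490 + 351\right) + 853991 = 24841 + 853991 = 878832$)
$\frac{1}{n} = \frac{1}{878832}$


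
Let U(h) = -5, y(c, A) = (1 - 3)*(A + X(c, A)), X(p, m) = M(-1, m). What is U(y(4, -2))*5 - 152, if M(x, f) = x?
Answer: -177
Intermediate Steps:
X(p, m) = -1
y(c, A) = 2 - 2*A (y(c, A) = (1 - 3)*(A - 1) = -2*(-1 + A) = 2 - 2*A)
U(y(4, -2))*5 - 152 = -5*5 - 152 = -25 - 152 = -177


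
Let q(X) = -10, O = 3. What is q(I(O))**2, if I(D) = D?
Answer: 100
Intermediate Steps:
q(I(O))**2 = (-10)**2 = 100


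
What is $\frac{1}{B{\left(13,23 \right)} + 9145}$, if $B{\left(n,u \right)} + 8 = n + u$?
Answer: $\frac{1}{9173} \approx 0.00010902$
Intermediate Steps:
$B{\left(n,u \right)} = -8 + n + u$ ($B{\left(n,u \right)} = -8 + \left(n + u\right) = -8 + n + u$)
$\frac{1}{B{\left(13,23 \right)} + 9145} = \frac{1}{\left(-8 + 13 + 23\right) + 9145} = \frac{1}{28 + 9145} = \frac{1}{9173}$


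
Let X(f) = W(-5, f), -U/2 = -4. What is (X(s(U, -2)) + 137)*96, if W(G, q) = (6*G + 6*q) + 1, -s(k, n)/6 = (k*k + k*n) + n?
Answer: -148608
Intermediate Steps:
U = 8 (U = -2*(-4) = 8)
s(k, n) = -6*n - 6*k**2 - 6*k*n (s(k, n) = -6*((k*k + k*n) + n) = -6*((k**2 + k*n) + n) = -6*(n + k**2 + k*n) = -6*n - 6*k**2 - 6*k*n)
W(G, q) = 1 + 6*G + 6*q
X(f) = -29 + 6*f (X(f) = 1 + 6*(-5) + 6*f = 1 - 30 + 6*f = -29 + 6*f)
(X(s(U, -2)) + 137)*96 = ((-29 + 6*(-6*(-2) - 6*8**2 - 6*8*(-2))) + 137)*96 = ((-29 + 6*(12 - 6*64 + 96)) + 137)*96 = ((-29 + 6*(12 - 384 + 96)) + 137)*96 = ((-29 + 6*(-276)) + 137)*96 = ((-29 - 1656) + 137)*96 = (-1685 + 137)*96 = -1548*96 = -148608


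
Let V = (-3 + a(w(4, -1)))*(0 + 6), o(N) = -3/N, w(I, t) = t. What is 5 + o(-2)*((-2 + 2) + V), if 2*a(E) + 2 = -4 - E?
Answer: -89/2 ≈ -44.500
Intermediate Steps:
a(E) = -3 - E/2 (a(E) = -1 + (-4 - E)/2 = -1 + (-2 - E/2) = -3 - E/2)
V = -33 (V = (-3 + (-3 - 1/2*(-1)))*(0 + 6) = (-3 + (-3 + 1/2))*6 = (-3 - 5/2)*6 = -11/2*6 = -33)
5 + o(-2)*((-2 + 2) + V) = 5 + (-3/(-2))*((-2 + 2) - 33) = 5 + (-3*(-1/2))*(0 - 33) = 5 + (3/2)*(-33) = 5 - 99/2 = -89/2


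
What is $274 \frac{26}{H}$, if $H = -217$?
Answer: $- \frac{7124}{217} \approx -32.829$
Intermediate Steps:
$274 \frac{26}{H} = 274 \frac{26}{-217} = 274 \cdot 26 \left(- \frac{1}{217}\right) = 274 \left(- \frac{26}{217}\right) = - \frac{7124}{217}$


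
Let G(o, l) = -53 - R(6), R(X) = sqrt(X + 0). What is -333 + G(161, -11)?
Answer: -386 - sqrt(6) ≈ -388.45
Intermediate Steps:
R(X) = sqrt(X)
G(o, l) = -53 - sqrt(6)
-333 + G(161, -11) = -333 + (-53 - sqrt(6)) = -386 - sqrt(6)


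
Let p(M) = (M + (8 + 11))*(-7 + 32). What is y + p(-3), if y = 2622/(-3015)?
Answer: 401126/1005 ≈ 399.13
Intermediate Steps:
p(M) = 475 + 25*M (p(M) = (M + 19)*25 = (19 + M)*25 = 475 + 25*M)
y = -874/1005 (y = 2622*(-1/3015) = -874/1005 ≈ -0.86965)
y + p(-3) = -874/1005 + (475 + 25*(-3)) = -874/1005 + (475 - 75) = -874/1005 + 400 = 401126/1005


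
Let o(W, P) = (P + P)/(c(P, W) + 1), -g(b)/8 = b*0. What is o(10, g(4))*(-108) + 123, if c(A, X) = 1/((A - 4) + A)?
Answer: 123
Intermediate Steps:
c(A, X) = 1/(-4 + 2*A) (c(A, X) = 1/((-4 + A) + A) = 1/(-4 + 2*A))
g(b) = 0 (g(b) = -8*b*0 = -8*0 = 0)
o(W, P) = 2*P/(1 + 1/(2*(-2 + P))) (o(W, P) = (P + P)/(1/(2*(-2 + P)) + 1) = (2*P)/(1 + 1/(2*(-2 + P))) = 2*P/(1 + 1/(2*(-2 + P))))
o(10, g(4))*(-108) + 123 = (4*0*(-2 + 0)/(-3 + 2*0))*(-108) + 123 = (4*0*(-2)/(-3 + 0))*(-108) + 123 = (4*0*(-2)/(-3))*(-108) + 123 = (4*0*(-⅓)*(-2))*(-108) + 123 = 0*(-108) + 123 = 0 + 123 = 123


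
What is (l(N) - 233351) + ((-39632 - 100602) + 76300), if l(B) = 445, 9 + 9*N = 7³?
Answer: -296840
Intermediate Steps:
N = 334/9 (N = -1 + (⅑)*7³ = -1 + (⅑)*343 = -1 + 343/9 = 334/9 ≈ 37.111)
(l(N) - 233351) + ((-39632 - 100602) + 76300) = (445 - 233351) + ((-39632 - 100602) + 76300) = -232906 + (-140234 + 76300) = -232906 - 63934 = -296840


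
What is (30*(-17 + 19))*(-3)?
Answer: -180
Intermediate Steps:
(30*(-17 + 19))*(-3) = (30*2)*(-3) = 60*(-3) = -180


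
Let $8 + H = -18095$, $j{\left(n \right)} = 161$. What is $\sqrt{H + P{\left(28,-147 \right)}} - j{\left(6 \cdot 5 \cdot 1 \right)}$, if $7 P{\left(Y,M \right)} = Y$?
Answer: $-161 + 3 i \sqrt{2011} \approx -161.0 + 134.53 i$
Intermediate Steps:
$P{\left(Y,M \right)} = \frac{Y}{7}$
$H = -18103$ ($H = -8 - 18095 = -18103$)
$\sqrt{H + P{\left(28,-147 \right)}} - j{\left(6 \cdot 5 \cdot 1 \right)} = \sqrt{-18103 + \frac{1}{7} \cdot 28} - 161 = \sqrt{-18103 + 4} - 161 = \sqrt{-18099} - 161 = 3 i \sqrt{2011} - 161 = -161 + 3 i \sqrt{2011}$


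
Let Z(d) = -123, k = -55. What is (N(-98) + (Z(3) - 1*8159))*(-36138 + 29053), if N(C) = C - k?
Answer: 58982625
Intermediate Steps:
N(C) = 55 + C (N(C) = C - 1*(-55) = C + 55 = 55 + C)
(N(-98) + (Z(3) - 1*8159))*(-36138 + 29053) = ((55 - 98) + (-123 - 1*8159))*(-36138 + 29053) = (-43 + (-123 - 8159))*(-7085) = (-43 - 8282)*(-7085) = -8325*(-7085) = 58982625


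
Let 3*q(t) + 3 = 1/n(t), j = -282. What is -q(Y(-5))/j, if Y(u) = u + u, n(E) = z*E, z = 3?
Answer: -91/25380 ≈ -0.0035855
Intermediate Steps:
n(E) = 3*E
Y(u) = 2*u
q(t) = -1 + 1/(9*t) (q(t) = -1 + 1/(3*((3*t))) = -1 + (1/(3*t))/3 = -1 + 1/(9*t))
-q(Y(-5))/j = -(⅑ - 2*(-5))/((2*(-5)))/(-282) = -(⅑ - 1*(-10))/(-10)*(-1)/282 = -(-(⅑ + 10)/10)*(-1)/282 = -(-⅒*91/9)*(-1)/282 = -(-91)*(-1)/(90*282) = -1*91/25380 = -91/25380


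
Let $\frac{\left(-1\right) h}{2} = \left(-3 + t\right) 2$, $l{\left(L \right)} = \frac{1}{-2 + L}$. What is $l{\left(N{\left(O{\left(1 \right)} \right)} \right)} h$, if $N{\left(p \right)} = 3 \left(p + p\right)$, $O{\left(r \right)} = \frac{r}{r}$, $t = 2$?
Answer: $1$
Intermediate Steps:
$O{\left(r \right)} = 1$
$N{\left(p \right)} = 6 p$ ($N{\left(p \right)} = 3 \cdot 2 p = 6 p$)
$h = 4$ ($h = - 2 \left(-3 + 2\right) 2 = - 2 \left(\left(-1\right) 2\right) = \left(-2\right) \left(-2\right) = 4$)
$l{\left(N{\left(O{\left(1 \right)} \right)} \right)} h = \frac{1}{-2 + 6 \cdot 1} \cdot 4 = \frac{1}{-2 + 6} \cdot 4 = \frac{1}{4} \cdot 4 = 1$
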